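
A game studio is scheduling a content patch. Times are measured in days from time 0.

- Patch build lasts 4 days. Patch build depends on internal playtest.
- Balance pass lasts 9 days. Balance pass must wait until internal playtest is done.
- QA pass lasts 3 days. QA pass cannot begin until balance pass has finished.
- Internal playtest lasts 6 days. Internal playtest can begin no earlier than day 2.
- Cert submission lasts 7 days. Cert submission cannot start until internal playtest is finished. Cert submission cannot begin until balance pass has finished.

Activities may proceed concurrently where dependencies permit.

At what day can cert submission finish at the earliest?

After its own release at day 2, internal playtest can start at day 2 and finishes at day 8.
Balance pass waits on internal playtest (finishes day 8), so it starts at day 8 and finishes at 8 + 9 = day 17.
Cert submission has to wait for internal playtest (finishes day 8); balance pass (finishes day 17). The latest of these is day 17, so cert submission runs day 17 to 17 + 7 = day 24.

24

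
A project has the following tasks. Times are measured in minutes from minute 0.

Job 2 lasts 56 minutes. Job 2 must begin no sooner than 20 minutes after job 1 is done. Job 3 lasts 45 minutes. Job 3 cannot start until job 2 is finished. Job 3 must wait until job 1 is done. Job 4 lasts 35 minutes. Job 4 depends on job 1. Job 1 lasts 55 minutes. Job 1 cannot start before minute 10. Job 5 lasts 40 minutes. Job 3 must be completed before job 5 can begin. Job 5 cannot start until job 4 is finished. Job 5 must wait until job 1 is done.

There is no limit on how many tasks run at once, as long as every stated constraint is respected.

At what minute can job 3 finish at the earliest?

Job 1 cannot begin until its own release at minute 10. It runs from minute 10 to 10 + 55 = minute 65.
Job 2 waits on job 1 (finishes minute 65, plus 20-minute gap → minute 85), so it starts at minute 85 and finishes at 85 + 56 = minute 141.
Job 3 needs all of job 2 (finishes minute 141); job 1 (finishes minute 65). That puts its earliest start at minute 141; it finishes at 141 + 45 = minute 186.

186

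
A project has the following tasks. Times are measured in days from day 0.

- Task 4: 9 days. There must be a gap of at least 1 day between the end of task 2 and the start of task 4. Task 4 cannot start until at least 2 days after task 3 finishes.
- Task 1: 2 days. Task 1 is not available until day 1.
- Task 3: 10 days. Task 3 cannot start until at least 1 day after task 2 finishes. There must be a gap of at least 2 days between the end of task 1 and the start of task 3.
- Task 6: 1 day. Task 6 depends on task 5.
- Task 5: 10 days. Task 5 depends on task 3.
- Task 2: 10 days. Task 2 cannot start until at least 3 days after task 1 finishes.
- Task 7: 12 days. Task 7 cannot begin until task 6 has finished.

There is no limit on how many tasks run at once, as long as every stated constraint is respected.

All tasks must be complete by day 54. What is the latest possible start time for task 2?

Nothing follows task 4; the deadline of day 54 is its only limit. It must start by 54 − 9 = day 45.
To finish by day 54, task 7 (duration 12) must start no later than day 42.
Task 6 must finish before task 7 (must start by day 42). With a 1-day duration, task 6 must start by 42 − 1 = day 41.
Task 5 has to be done before task 6 (must start by day 41). That means finishing by day 41, i.e. starting by 41 − 10 = day 31.
Task 3 feeds task 4 (must start by day 45, minus 2-day gap → day 43); task 5 (must start by day 31). Taking the minimum, task 3 must finish by day 31 and start by 31 − 10 = day 21.
Task 2 must finish in time for task 3 (must start by day 21, minus 1-day gap → day 20); task 4 (must start by day 45, minus 1-day gap → day 44). The tightest is day 20, so task 2 must start by 20 − 10 = day 10.

10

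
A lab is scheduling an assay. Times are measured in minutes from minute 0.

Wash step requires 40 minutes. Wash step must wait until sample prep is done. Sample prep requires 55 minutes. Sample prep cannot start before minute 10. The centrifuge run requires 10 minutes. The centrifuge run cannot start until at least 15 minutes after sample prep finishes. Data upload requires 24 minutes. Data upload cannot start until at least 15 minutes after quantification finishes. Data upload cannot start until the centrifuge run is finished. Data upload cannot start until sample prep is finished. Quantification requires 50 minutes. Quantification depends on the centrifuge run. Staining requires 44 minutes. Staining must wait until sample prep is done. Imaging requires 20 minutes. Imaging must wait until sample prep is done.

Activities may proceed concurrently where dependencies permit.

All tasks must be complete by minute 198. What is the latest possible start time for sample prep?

Nothing follows data upload; the deadline of minute 198 is its only limit. It must start by 198 − 24 = minute 174.
Quantification must finish before data upload (must start by minute 174, minus 15-minute gap → minute 159). With a 50-minute duration, quantification must start by 159 − 50 = minute 109.
The centrifuge run must finish in time for quantification (must start by minute 109); data upload (must start by minute 174). The tightest is minute 109, so the centrifuge run must start by 109 − 10 = minute 99.
To finish by minute 198, wash step (duration 40) must start no later than minute 158.
Staining must finish by minute 198; it takes 44 minutes, so it must start by 198 − 44 = minute 154.
Imaging has no dependents, so it just needs to finish by minute 198. Starting by 198 − 20 = minute 178 achieves that.
Sample prep feeds the centrifuge run (must start by minute 99, minus 15-minute gap → minute 84); wash step (must start by minute 158); staining (must start by minute 154); imaging (must start by minute 178); data upload (must start by minute 174). Taking the minimum, sample prep must finish by minute 84 and start by 84 − 55 = minute 29.

29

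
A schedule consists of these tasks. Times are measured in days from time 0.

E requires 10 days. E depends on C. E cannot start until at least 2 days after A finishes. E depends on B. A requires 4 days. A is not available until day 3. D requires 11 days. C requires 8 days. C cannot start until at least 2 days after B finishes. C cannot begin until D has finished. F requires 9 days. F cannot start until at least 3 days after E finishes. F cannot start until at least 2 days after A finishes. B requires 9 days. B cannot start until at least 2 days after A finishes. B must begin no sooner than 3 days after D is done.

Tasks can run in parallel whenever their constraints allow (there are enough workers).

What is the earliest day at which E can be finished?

Nothing blocks D, so it runs from day 0 to day 11.
A waits on its own release at day 3, so it starts at day 3 and finishes at 3 + 4 = day 7.
B cannot start until A (finishes day 7, plus 2-day gap → day 9); D (finishes day 11, plus 3-day gap → day 14). The controlling bound is day 14, so B finishes at 14 + 9 = day 23.
For C: B (finishes day 23, plus 2-day gap → day 25); D (finishes day 11). Taking the maximum gives a start of day 25, and it finishes at 25 + 8 = day 33.
For E: C (finishes day 33); A (finishes day 7, plus 2-day gap → day 9); B (finishes day 23). Taking the maximum gives a start of day 33, and it finishes at 33 + 10 = day 43.

43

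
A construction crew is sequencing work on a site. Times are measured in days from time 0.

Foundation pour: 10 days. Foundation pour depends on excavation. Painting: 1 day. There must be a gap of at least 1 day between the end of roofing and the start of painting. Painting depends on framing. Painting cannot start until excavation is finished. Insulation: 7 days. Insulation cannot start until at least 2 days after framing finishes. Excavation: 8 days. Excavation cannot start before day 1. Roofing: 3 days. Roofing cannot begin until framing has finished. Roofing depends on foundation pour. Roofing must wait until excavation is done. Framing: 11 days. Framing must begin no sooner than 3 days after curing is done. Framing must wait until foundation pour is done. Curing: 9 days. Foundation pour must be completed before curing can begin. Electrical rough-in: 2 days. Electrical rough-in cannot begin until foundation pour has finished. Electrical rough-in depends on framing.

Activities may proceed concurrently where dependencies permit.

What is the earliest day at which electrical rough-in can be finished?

44

Excavation cannot begin until its own release at day 1. It runs from day 1 to 1 + 8 = day 9.
Foundation pour waits on excavation (finishes day 9), so it starts at day 9 and finishes at 9 + 10 = day 19.
After foundation pour (finishes day 19), curing can start at day 19 and finishes at day 28.
Framing needs all of curing (finishes day 28, plus 3-day gap → day 31); foundation pour (finishes day 19). That puts its earliest start at day 31; it finishes at 31 + 11 = day 42.
Electrical rough-in has to wait for foundation pour (finishes day 19); framing (finishes day 42). The latest of these is day 42, so electrical rough-in runs day 42 to 42 + 2 = day 44.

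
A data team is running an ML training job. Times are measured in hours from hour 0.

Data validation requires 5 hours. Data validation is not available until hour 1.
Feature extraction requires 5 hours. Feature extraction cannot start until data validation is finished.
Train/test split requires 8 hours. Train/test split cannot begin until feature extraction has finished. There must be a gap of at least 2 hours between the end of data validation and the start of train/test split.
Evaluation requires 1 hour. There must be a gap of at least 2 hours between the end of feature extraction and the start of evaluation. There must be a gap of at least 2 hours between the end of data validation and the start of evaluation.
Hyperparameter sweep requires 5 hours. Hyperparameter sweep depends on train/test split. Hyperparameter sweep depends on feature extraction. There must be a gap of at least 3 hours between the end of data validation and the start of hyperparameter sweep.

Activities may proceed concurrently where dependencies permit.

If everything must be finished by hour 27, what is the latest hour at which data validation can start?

4

Nothing follows hyperparameter sweep; the deadline of hour 27 is its only limit. It must start by 27 − 5 = hour 22.
Since hyperparameter sweep (must start by hour 22) depends on it, train/test split must finish by hour 22. Backing off its 8-hour duration gives a latest start of hour 14.
To finish by hour 27, evaluation (duration 1) must start no later than hour 26.
Feature extraction has several dependents: train/test split (must start by hour 14); hyperparameter sweep (must start by hour 22); evaluation (must start by hour 26, minus 2-hour gap → hour 24). The earliest of those limits is hour 14, so feature extraction must start by 14 − 5 = hour 9.
For data validation: feature extraction (must start by hour 9); train/test split (must start by hour 14, minus 2-hour gap → hour 12); hyperparameter sweep (must start by hour 22, minus 3-hour gap → hour 19); evaluation (must start by hour 26, minus 2-hour gap → hour 24). The most restrictive is hour 9; with a 5-hour duration, data validation must start by hour 4.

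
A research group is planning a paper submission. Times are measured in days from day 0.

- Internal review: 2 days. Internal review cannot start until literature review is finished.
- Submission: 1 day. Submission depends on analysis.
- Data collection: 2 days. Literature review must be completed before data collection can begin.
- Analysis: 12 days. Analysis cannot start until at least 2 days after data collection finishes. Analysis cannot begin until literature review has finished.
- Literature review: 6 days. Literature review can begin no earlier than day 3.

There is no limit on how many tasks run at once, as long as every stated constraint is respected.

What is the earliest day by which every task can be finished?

After its own release at day 3, literature review can start at day 3 and finishes at day 9.
Internal review cannot begin until literature review (finishes day 9). It runs from day 9 to 9 + 2 = day 11.
Data collection waits on literature review (finishes day 9), so it starts at day 9 and finishes at 9 + 2 = day 11.
Analysis cannot start until data collection (finishes day 11, plus 2-day gap → day 13); literature review (finishes day 9). The controlling bound is day 13, so analysis finishes at 13 + 12 = day 25.
Submission waits on analysis (finishes day 25), so it starts at day 25 and finishes at 25 + 1 = day 26.
All tasks are finished once the last one completes. Finish times: Literature review at 9, Data collection at 11, Analysis at 25, Internal review at 11, Submission at 26. The latest is day 26.

26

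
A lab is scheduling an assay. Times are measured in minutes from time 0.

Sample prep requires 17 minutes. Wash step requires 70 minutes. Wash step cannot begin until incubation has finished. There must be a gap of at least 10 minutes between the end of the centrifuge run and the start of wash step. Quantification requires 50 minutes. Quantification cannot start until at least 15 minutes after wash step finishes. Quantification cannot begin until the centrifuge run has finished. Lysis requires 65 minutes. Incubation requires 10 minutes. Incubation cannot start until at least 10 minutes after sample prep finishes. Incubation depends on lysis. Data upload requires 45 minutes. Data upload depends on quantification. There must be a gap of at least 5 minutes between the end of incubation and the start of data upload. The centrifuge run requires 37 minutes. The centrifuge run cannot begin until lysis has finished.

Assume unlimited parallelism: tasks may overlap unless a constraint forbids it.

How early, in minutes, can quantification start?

Lysis can start immediately at minute 0; it finishes at minute 65.
The centrifuge run cannot begin until lysis (finishes minute 65). It runs from minute 65 to 65 + 37 = minute 102.
Sample prep has no prerequisites, so it starts at minute 0 and finishes at minute 17.
Incubation needs all of sample prep (finishes minute 17, plus 10-minute gap → minute 27); lysis (finishes minute 65). That puts its earliest start at minute 65; it finishes at 65 + 10 = minute 75.
Wash step cannot start until incubation (finishes minute 75); the centrifuge run (finishes minute 102, plus 10-minute gap → minute 112). The controlling bound is minute 112, so wash step finishes at 112 + 70 = minute 182.
Quantification waits on wash step (finishes minute 182, plus 15-minute gap → minute 197); the centrifuge run (finishes minute 102). The latest of these is minute 197, which is the earliest quantification can start.

197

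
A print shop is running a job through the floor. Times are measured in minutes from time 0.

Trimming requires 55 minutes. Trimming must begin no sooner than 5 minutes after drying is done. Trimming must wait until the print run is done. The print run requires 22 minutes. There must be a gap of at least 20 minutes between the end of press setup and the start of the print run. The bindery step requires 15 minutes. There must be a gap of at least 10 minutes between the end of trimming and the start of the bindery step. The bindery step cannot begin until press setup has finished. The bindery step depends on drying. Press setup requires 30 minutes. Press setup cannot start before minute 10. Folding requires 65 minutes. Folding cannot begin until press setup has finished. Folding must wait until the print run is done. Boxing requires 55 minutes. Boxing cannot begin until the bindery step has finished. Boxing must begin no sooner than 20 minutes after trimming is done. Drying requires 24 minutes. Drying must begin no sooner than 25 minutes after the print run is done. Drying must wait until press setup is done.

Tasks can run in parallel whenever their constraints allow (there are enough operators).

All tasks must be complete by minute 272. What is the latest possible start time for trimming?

137

To finish by minute 272, boxing (duration 55) must start no later than minute 217.
The bindery step feeds into boxing (must start by minute 217); so the bindery step must finish by minute 217 and therefore start by minute 202.
Trimming feeds the bindery step (must start by minute 202, minus 10-minute gap → minute 192); boxing (must start by minute 217, minus 20-minute gap → minute 197). Taking the minimum, trimming must finish by minute 192 and start by 192 − 55 = minute 137.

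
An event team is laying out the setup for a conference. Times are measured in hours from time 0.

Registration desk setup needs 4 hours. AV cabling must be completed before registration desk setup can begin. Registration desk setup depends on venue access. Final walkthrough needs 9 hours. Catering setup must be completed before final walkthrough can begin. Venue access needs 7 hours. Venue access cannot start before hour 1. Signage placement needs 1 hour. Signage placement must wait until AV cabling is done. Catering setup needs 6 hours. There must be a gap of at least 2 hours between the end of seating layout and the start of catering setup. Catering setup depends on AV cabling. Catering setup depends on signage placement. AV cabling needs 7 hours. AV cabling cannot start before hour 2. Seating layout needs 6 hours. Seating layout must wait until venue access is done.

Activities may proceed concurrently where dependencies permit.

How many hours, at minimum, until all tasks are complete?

AV cabling waits on its own release at hour 2, so it starts at hour 2 and finishes at 2 + 7 = hour 9.
After AV cabling (finishes hour 9), signage placement can start at hour 9 and finishes at hour 10.
After its own release at hour 1, venue access can start at hour 1 and finishes at hour 8.
For registration desk setup: AV cabling (finishes hour 9); venue access (finishes hour 8). Taking the maximum gives a start of hour 9, and it finishes at 9 + 4 = hour 13.
Seating layout cannot begin until venue access (finishes hour 8). It runs from hour 8 to 8 + 6 = hour 14.
Catering setup needs all of seating layout (finishes hour 14, plus 2-hour gap → hour 16); AV cabling (finishes hour 9); signage placement (finishes hour 10). That puts its earliest start at hour 16; it finishes at 16 + 6 = hour 22.
After catering setup (finishes hour 22), final walkthrough can start at hour 22 and finishes at hour 31.
All tasks are finished once the last one completes. Finish times: Venue access at 8, AV cabling at 9, Seating layout at 14, Registration desk setup at 13, Signage placement at 10, Catering setup at 22, Final walkthrough at 31. The latest is hour 31.

31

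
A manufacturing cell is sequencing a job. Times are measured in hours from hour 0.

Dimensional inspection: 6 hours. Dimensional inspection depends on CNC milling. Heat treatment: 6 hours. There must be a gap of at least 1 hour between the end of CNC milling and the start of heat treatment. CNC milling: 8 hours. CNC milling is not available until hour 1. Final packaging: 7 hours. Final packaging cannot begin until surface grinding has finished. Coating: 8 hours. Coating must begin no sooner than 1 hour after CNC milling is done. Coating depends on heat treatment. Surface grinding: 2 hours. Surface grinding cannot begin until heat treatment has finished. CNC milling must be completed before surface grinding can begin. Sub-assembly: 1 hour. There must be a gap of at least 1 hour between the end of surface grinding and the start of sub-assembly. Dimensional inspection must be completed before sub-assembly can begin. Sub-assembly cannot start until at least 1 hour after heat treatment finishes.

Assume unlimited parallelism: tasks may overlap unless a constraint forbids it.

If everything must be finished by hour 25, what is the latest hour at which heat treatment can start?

Sub-assembly has no dependents, so it just needs to finish by hour 25. Starting by 25 − 1 = hour 24 achieves that.
Final packaging must finish by hour 25; it takes 7 hours, so it must start by 25 − 7 = hour 18.
Surface grinding feeds sub-assembly (must start by hour 24, minus 1-hour gap → hour 23); final packaging (must start by hour 18). Taking the minimum, surface grinding must finish by hour 18 and start by 18 − 2 = hour 16.
Coating must finish by hour 25; it takes 8 hours, so it must start by 25 − 8 = hour 17.
For heat treatment: surface grinding (must start by hour 16); coating (must start by hour 17); sub-assembly (must start by hour 24, minus 1-hour gap → hour 23). The most restrictive is hour 16; with a 6-hour duration, heat treatment must start by hour 10.

10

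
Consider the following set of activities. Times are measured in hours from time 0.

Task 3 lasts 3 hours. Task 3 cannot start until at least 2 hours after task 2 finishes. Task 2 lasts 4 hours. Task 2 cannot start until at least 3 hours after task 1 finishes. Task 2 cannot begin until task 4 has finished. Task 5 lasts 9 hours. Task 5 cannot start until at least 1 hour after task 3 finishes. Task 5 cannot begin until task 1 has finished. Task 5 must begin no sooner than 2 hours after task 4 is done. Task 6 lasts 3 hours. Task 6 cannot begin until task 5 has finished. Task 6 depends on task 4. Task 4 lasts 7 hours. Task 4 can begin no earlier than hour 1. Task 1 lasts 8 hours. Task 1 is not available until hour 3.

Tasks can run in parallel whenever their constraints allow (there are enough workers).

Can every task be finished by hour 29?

No

Task 4 waits on its own release at hour 1, so it starts at hour 1 and finishes at 1 + 7 = hour 8.
Task 1 waits on its own release at hour 3, so it starts at hour 3 and finishes at 3 + 8 = hour 11.
Task 2 needs all of task 1 (finishes hour 11, plus 3-hour gap → hour 14); task 4 (finishes hour 8). That puts its earliest start at hour 14; it finishes at 14 + 4 = hour 18.
Task 3 waits on task 2 (finishes hour 18, plus 2-hour gap → hour 20), so it starts at hour 20 and finishes at 20 + 3 = hour 23.
Task 5 cannot start until task 3 (finishes hour 23, plus 1-hour gap → hour 24); task 1 (finishes hour 11); task 4 (finishes hour 8, plus 2-hour gap → hour 10). The controlling bound is hour 24, so task 5 finishes at 24 + 9 = hour 33.
Task 6 has to wait for task 5 (finishes hour 33); task 4 (finishes hour 8). The latest of these is hour 33, so task 6 runs hour 33 to 33 + 3 = hour 36.
The earliest everything can be done is hour 36, which is after the deadline of 29, so it is not possible.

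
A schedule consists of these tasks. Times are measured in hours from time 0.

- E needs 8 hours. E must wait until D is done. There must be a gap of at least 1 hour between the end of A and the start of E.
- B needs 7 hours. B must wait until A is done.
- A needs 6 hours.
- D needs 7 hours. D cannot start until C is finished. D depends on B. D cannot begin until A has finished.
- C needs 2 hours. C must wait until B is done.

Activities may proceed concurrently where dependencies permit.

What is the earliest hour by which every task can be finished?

30

Nothing blocks A, so it runs from hour 0 to hour 6.
B cannot begin until A (finishes hour 6). It runs from hour 6 to 6 + 7 = hour 13.
C waits on B (finishes hour 13), so it starts at hour 13 and finishes at 13 + 2 = hour 15.
D needs all of C (finishes hour 15); B (finishes hour 13); A (finishes hour 6). That puts its earliest start at hour 15; it finishes at 15 + 7 = hour 22.
For E: D (finishes hour 22); A (finishes hour 6, plus 1-hour gap → hour 7). Taking the maximum gives a start of hour 22, and it finishes at 22 + 8 = hour 30.
All tasks are finished once the last one completes. Finish times: A at 6, B at 13, C at 15, D at 22, E at 30. The latest is hour 30.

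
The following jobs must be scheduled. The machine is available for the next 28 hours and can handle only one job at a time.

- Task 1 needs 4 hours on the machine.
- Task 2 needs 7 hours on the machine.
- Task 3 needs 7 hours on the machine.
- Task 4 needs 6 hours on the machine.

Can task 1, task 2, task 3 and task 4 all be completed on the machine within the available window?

Yes

Running back to back, the jobs need 4 + 7 + 7 + 6 = 24 hours on the machine.
Since 24 ≤ 28, they fit within the window.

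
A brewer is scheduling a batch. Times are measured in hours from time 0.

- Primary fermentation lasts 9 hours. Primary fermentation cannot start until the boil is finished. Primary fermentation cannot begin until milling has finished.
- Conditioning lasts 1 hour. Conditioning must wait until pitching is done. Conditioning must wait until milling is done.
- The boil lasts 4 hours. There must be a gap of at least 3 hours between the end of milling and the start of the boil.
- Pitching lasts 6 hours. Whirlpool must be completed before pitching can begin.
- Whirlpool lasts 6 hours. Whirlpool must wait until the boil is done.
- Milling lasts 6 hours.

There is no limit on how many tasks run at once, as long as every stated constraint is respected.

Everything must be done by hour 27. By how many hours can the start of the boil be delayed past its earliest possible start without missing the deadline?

1

Milling can start immediately at hour 0; it finishes at hour 6.
The boil waits on milling (finishes hour 6, plus 3-hour gap → hour 9), so it starts at hour 9 and finishes at 9 + 4 = hour 13.

Working backward from the deadline:
Conditioning must finish by hour 27; it takes 1 hour, so it must start by 27 − 1 = hour 26.
Pitching feeds into conditioning (must start by hour 26); so pitching must finish by hour 26 and therefore start by hour 20.
Since pitching (must start by hour 20) depends on it, whirlpool must finish by hour 20. Backing off its 6-hour duration gives a latest start of hour 14.
Primary fermentation must finish by hour 27; it takes 9 hours, so it must start by 27 − 9 = hour 18.
For the boil: whirlpool (must start by hour 14); primary fermentation (must start by hour 18). The most restrictive is hour 14; with a 4-hour duration, the boil must start by hour 10.
So the boil can start as early as hour 9 and as late as hour 10, giving 10 − 9 = 1 hour of slack.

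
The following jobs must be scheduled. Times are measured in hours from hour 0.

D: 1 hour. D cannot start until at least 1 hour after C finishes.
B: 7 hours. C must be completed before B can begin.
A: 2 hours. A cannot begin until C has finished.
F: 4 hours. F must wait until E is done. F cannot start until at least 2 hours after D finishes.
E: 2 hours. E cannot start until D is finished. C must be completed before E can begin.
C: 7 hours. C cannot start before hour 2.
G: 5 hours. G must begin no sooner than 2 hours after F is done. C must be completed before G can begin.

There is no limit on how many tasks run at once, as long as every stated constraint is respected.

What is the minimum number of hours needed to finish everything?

24

After its own release at hour 2, C can start at hour 2 and finishes at hour 9.
D waits on C (finishes hour 9, plus 1-hour gap → hour 10), so it starts at hour 10 and finishes at 10 + 1 = hour 11.
E cannot start until D (finishes hour 11); C (finishes hour 9). The controlling bound is hour 11, so E finishes at 11 + 2 = hour 13.
F has to wait for E (finishes hour 13); D (finishes hour 11, plus 2-hour gap → hour 13). The latest of these is hour 13, so F runs hour 13 to 13 + 4 = hour 17.
G has to wait for F (finishes hour 17, plus 2-hour gap → hour 19); C (finishes hour 9). The latest of these is hour 19, so G runs hour 19 to 19 + 5 = hour 24.
After C (finishes hour 9), B can start at hour 9 and finishes at hour 16.
A cannot begin until C (finishes hour 9). It runs from hour 9 to 9 + 2 = hour 11.
All tasks are finished once the last one completes. Finish times: A at 11, B at 16, C at 9, D at 11, E at 13, F at 17, G at 24. The latest is hour 24.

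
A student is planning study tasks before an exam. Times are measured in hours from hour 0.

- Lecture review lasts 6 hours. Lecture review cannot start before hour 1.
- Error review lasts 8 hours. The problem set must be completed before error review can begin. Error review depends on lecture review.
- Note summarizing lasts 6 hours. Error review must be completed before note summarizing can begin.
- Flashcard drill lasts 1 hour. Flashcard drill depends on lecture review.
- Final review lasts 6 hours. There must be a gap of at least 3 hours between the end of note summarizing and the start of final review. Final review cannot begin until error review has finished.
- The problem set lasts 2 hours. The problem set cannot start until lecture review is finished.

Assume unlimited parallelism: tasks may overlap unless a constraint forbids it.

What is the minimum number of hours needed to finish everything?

32

After its own release at hour 1, lecture review can start at hour 1 and finishes at hour 7.
After lecture review (finishes hour 7), flashcard drill can start at hour 7 and finishes at hour 8.
After lecture review (finishes hour 7), the problem set can start at hour 7 and finishes at hour 9.
Error review needs all of the problem set (finishes hour 9); lecture review (finishes hour 7). That puts its earliest start at hour 9; it finishes at 9 + 8 = hour 17.
Note summarizing waits on error review (finishes hour 17), so it starts at hour 17 and finishes at 17 + 6 = hour 23.
Final review has to wait for note summarizing (finishes hour 23, plus 3-hour gap → hour 26); error review (finishes hour 17). The latest of these is hour 26, so final review runs hour 26 to 26 + 6 = hour 32.
All tasks are finished once the last one completes. Finish times: Lecture review at 7, The problem set at 9, Flashcard drill at 8, Error review at 17, Note summarizing at 23, Final review at 32. The latest is hour 32.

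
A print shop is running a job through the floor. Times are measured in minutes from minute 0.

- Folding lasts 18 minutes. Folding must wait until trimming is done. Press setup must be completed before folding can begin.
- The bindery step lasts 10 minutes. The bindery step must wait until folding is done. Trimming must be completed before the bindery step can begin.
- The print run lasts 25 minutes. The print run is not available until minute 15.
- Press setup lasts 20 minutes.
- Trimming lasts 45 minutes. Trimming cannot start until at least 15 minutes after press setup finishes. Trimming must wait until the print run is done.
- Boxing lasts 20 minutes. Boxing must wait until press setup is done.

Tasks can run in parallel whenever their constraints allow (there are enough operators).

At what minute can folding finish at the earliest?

103

After its own release at minute 15, the print run can start at minute 15 and finishes at minute 40.
Press setup can start immediately at minute 0; it finishes at minute 20.
Trimming cannot start until press setup (finishes minute 20, plus 15-minute gap → minute 35); the print run (finishes minute 40). The controlling bound is minute 40, so trimming finishes at 40 + 45 = minute 85.
For folding: trimming (finishes minute 85); press setup (finishes minute 20). Taking the maximum gives a start of minute 85, and it finishes at 85 + 18 = minute 103.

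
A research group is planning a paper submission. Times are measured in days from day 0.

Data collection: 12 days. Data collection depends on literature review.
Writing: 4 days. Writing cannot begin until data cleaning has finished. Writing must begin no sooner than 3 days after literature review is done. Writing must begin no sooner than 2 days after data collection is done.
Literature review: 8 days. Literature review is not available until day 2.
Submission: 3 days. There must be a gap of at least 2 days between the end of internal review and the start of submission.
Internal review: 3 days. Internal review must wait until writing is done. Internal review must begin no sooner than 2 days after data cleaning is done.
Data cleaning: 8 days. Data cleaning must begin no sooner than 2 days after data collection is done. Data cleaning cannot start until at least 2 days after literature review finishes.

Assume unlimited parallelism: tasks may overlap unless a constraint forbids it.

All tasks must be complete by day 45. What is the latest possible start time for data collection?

11

To finish by day 45, submission (duration 3) must start no later than day 42.
Internal review has to be done before submission (must start by day 42, minus 2-day gap → day 40). That means finishing by day 40, i.e. starting by 40 − 3 = day 37.
Writing must finish before internal review (must start by day 37). With a 4-day duration, writing must start by 37 − 4 = day 33.
Data cleaning must finish in time for writing (must start by day 33); internal review (must start by day 37, minus 2-day gap → day 35). The tightest is day 33, so data cleaning must start by 33 − 8 = day 25.
Data collection feeds data cleaning (must start by day 25, minus 2-day gap → day 23); writing (must start by day 33, minus 2-day gap → day 31). Taking the minimum, data collection must finish by day 23 and start by 23 − 12 = day 11.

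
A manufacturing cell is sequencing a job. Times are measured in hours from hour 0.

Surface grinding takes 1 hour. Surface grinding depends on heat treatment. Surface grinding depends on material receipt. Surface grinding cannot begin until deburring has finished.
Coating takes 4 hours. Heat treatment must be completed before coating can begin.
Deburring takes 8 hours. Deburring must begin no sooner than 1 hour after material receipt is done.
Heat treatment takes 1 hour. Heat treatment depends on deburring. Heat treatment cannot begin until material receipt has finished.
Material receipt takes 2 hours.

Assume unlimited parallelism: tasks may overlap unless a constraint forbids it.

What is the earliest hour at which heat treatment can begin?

Material receipt can start immediately at hour 0; it finishes at hour 2.
Deburring waits on material receipt (finishes hour 2, plus 1-hour gap → hour 3), so it starts at hour 3 and finishes at 3 + 8 = hour 11.
Heat treatment waits on deburring (finishes hour 11); material receipt (finishes hour 2). The latest of these is hour 11, which is the earliest heat treatment can start.

11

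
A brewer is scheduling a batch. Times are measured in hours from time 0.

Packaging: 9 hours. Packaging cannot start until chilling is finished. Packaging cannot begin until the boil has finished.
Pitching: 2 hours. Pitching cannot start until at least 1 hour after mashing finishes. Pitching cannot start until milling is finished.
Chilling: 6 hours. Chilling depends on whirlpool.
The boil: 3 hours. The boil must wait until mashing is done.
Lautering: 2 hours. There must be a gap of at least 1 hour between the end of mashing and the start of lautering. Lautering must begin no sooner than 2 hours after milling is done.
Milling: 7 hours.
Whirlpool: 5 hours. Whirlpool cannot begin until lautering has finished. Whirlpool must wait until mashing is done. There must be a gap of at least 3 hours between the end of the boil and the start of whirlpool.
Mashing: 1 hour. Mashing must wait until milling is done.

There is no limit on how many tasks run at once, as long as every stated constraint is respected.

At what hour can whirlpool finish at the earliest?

Milling has no prerequisites, so it starts at hour 0 and finishes at hour 7.
Mashing cannot begin until milling (finishes hour 7). It runs from hour 7 to 7 + 1 = hour 8.
After mashing (finishes hour 8), the boil can start at hour 8 and finishes at hour 11.
Lautering cannot start until mashing (finishes hour 8, plus 1-hour gap → hour 9); milling (finishes hour 7, plus 2-hour gap → hour 9). The controlling bound is hour 9, so lautering finishes at 9 + 2 = hour 11.
For whirlpool: lautering (finishes hour 11); mashing (finishes hour 8); the boil (finishes hour 11, plus 3-hour gap → hour 14). Taking the maximum gives a start of hour 14, and it finishes at 14 + 5 = hour 19.

19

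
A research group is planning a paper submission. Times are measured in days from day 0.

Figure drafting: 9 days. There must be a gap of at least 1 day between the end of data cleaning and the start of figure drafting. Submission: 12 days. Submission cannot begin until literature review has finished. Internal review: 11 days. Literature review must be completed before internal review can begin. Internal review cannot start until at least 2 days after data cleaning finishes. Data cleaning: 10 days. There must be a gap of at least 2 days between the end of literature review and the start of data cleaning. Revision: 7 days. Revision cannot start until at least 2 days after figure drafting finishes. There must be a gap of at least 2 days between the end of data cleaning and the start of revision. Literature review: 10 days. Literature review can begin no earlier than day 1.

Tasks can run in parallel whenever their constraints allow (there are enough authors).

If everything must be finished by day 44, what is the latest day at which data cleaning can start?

15

Revision has no dependents, so it just needs to finish by day 44. Starting by 44 − 7 = day 37 achieves that.
Figure drafting has to be done before revision (must start by day 37, minus 2-day gap → day 35). That means finishing by day 35, i.e. starting by 35 − 9 = day 26.
To finish by day 44, internal review (duration 11) must start no later than day 33.
Data cleaning feeds figure drafting (must start by day 26, minus 1-day gap → day 25); internal review (must start by day 33, minus 2-day gap → day 31); revision (must start by day 37, minus 2-day gap → day 35). Taking the minimum, data cleaning must finish by day 25 and start by 25 − 10 = day 15.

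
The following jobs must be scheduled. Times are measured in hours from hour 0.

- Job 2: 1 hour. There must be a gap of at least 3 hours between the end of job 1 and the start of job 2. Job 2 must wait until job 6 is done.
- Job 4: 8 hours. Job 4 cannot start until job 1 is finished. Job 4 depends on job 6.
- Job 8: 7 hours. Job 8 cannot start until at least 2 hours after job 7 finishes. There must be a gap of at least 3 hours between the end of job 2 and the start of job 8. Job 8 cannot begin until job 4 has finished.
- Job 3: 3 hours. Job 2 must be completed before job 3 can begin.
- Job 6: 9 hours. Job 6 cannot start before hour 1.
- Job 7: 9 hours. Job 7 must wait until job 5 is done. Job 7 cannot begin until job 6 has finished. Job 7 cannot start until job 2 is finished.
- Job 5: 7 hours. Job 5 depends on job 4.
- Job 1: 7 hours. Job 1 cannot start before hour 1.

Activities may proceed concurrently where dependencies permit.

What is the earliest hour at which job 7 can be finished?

After its own release at hour 1, job 6 can start at hour 1 and finishes at hour 10.
Job 1 waits on its own release at hour 1, so it starts at hour 1 and finishes at 1 + 7 = hour 8.
For job 4: job 1 (finishes hour 8); job 6 (finishes hour 10). Taking the maximum gives a start of hour 10, and it finishes at 10 + 8 = hour 18.
Job 5 waits on job 4 (finishes hour 18), so it starts at hour 18 and finishes at 18 + 7 = hour 25.
Job 2 has to wait for job 1 (finishes hour 8, plus 3-hour gap → hour 11); job 6 (finishes hour 10). The latest of these is hour 11, so job 2 runs hour 11 to 11 + 1 = hour 12.
Job 7 cannot start until job 5 (finishes hour 25); job 6 (finishes hour 10); job 2 (finishes hour 12). The controlling bound is hour 25, so job 7 finishes at 25 + 9 = hour 34.

34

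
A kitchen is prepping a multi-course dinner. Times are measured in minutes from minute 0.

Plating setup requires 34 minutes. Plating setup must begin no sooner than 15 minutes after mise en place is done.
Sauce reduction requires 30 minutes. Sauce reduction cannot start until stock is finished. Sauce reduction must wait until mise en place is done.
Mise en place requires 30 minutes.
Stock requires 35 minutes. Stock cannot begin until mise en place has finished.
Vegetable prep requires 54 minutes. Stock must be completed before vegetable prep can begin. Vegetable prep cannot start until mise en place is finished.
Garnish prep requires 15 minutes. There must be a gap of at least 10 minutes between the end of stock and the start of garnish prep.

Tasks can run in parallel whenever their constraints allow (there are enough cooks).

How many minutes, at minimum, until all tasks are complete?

Nothing blocks mise en place, so it runs from minute 0 to minute 30.
Plating setup cannot begin until mise en place (finishes minute 30, plus 15-minute gap → minute 45). It runs from minute 45 to 45 + 34 = minute 79.
Stock cannot begin until mise en place (finishes minute 30). It runs from minute 30 to 30 + 35 = minute 65.
Garnish prep waits on stock (finishes minute 65, plus 10-minute gap → minute 75), so it starts at minute 75 and finishes at 75 + 15 = minute 90.
Sauce reduction cannot start until stock (finishes minute 65); mise en place (finishes minute 30). The controlling bound is minute 65, so sauce reduction finishes at 65 + 30 = minute 95.
For vegetable prep: stock (finishes minute 65); mise en place (finishes minute 30). Taking the maximum gives a start of minute 65, and it finishes at 65 + 54 = minute 119.
All tasks are finished once the last one completes. Finish times: Mise en place at 30, Stock at 65, Vegetable prep at 119, Sauce reduction at 95, Plating setup at 79, Garnish prep at 90. The latest is minute 119.

119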